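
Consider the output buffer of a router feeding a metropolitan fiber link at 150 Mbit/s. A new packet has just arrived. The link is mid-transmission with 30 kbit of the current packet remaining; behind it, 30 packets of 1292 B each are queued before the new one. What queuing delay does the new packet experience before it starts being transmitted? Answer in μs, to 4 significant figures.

2267 μs

Each queued packet: L/R = 10336/150000000 = 68.9067 μs.
30 queued → 2067.2 μs.
Plus remaining 30000 bits of current packet: 200 μs.
Queuing delay = 2267 μs.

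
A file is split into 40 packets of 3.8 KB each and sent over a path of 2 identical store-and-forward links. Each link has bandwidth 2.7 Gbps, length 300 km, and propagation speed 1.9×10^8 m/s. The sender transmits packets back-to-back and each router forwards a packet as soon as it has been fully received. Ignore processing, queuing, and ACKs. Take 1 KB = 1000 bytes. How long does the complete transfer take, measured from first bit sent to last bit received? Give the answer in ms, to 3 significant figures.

Per-hop transmission t_tx = L/R = 30400/2700000000 = 0.0112593 ms.
Per-hop propagation t_prop = 300000/190000000 = 1.57895 ms.
Pipeline fill: first packet needs 2·t_tx to clear all hops; remaining 39 packets each add one t_tx.
Total = (2+40-1)·t_tx + 2·t_prop = 41·0.0112593 + 2·1.57895 = 3.62 ms.

3.62 ms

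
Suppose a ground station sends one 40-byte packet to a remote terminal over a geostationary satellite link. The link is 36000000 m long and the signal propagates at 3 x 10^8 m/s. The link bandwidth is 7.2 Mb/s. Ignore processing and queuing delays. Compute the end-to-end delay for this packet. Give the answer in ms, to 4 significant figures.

L = 40 × 8 = 320 bits.
Transmission delay = L/R = 320 / 7200000 = 0.0444444 ms.
Propagation delay = d/s = 36000000 m / 300000000 m/s = 120 ms.
Total = 120.0 ms.

120.0 ms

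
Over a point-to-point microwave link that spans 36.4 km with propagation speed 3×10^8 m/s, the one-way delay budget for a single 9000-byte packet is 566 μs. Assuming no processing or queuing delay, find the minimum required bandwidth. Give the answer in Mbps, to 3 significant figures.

162 Mbps

L = 72000 bits.
Propagation delay = 36400 / 300000000 = 121.333 μs.
Transmission budget = 566 − 121.333 = 444.667 μs.
R ≥ L / t_tx = 72000 bits / 0.000444667 s = 162 Mbps.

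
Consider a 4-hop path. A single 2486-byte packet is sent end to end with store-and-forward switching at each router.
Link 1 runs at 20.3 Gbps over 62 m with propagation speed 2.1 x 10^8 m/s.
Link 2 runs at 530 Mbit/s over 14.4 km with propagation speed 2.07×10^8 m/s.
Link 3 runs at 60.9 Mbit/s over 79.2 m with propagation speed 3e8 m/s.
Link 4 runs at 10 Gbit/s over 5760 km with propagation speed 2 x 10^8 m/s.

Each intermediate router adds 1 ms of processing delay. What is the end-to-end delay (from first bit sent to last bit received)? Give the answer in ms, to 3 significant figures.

L = 2486 × 8 = 19888 bits.
Transmission delays (L/R per hop): 0.000979704, 0.0375245, 0.326568, 0.0019888 ms; sum = 0.367061 ms.
Propagation delays (d/s per hop): 0.000295238, 0.0695652, 0.000264, 28.8 ms; sum = 28.8701 ms.
Processing at 3 router(s): 3 × 1 ms = 3 ms.
End-to-end = 32.2 ms.

32.2 ms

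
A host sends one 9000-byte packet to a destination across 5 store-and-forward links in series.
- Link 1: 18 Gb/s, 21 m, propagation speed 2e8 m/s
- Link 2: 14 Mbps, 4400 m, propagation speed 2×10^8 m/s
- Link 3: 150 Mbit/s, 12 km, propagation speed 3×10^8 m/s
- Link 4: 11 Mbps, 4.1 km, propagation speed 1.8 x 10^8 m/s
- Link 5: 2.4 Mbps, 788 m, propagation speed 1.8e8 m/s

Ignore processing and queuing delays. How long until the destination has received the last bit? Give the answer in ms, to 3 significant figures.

L = 9000 × 8 = 72000 bits.
Transmission delays (L/R per hop): 0.004, 5.14286, 0.48, 6.54545, 30 ms; sum = 42.1723 ms.
Propagation delays (d/s per hop): 0.000105, 0.022, 0.04, 0.0227778, 0.00437778 ms; sum = 0.0892606 ms.
End-to-end = 42.3 ms.

42.3 ms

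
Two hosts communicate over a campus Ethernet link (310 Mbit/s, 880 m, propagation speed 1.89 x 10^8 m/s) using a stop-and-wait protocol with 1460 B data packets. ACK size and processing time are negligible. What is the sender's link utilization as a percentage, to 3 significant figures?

t_tx = L/R = 11680/310000000 = 3.76774e-05 s.
t_prop = 880/189000000 = 4.65608e-06 s; RTT = 9.31217e-06 s.
Cycle = t_tx + RTT = 4.69896e-05 s.
Utilization = t_tx / cycle = 3.76774e-05/4.69896e-05 = 80.2 %.

80.2 %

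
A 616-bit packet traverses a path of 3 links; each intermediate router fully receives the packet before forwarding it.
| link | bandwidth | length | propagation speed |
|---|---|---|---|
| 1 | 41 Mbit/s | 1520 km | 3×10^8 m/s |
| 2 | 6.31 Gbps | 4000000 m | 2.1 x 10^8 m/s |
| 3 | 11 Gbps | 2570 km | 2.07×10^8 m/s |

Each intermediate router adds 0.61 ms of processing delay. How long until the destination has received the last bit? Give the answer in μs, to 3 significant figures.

37800 μs

Transmission delays (L/R per hop): 15.0244, 0.0976228, 0.056 μs; sum = 15.178 μs.
Propagation delays (d/s per hop): 5066.67, 19047.6, 12415.5 μs; sum = 36529.7 μs.
Processing at 2 router(s): 2 × 0.61 ms = 1220 μs.
End-to-end = 37800 μs.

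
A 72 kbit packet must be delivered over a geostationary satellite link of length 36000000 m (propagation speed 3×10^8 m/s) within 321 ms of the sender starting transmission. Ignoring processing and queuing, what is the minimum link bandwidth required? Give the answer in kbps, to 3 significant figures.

Propagation delay = 36000000 / 300000000 = 120 ms.
Transmission budget = 321 − 120 = 201 ms.
R ≥ L / t_tx = 72000 bits / 0.201 s = 358 kbps.

358 kbps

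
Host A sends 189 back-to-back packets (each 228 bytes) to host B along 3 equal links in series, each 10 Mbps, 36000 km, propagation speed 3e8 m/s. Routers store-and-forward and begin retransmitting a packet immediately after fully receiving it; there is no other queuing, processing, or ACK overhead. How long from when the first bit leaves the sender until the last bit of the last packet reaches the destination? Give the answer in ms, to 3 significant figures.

395 ms

Per-hop transmission t_tx = L/R = 1824/10000000 = 0.1824 ms.
Per-hop propagation t_prop = 36000000/300000000 = 120 ms.
Pipeline fill: first packet needs 3·t_tx to clear all hops; remaining 188 packets each add one t_tx.
Total = (3+189-1)·t_tx + 3·t_prop = 191·0.1824 + 3·120 = 395 ms.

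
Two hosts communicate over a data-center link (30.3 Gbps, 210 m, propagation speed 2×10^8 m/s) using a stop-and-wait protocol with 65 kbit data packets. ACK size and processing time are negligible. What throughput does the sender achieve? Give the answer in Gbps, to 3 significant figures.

15.3 Gbps

t_tx = L/R = 65000/30300000000 = 2.14521e-06 s.
t_prop = 210/200000000 = 1.05e-06 s; RTT = 2.1e-06 s.
Cycle = t_tx + RTT = 4.24521e-06 s.
Throughput = L / cycle = 65000 / 4.24521e-06 = 15.3 Gbps.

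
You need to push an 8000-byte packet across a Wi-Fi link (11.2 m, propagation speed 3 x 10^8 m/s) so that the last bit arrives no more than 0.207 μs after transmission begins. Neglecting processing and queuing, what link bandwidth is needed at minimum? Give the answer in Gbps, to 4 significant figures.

377.2 Gbps

L = 64000 bits.
Propagation delay = 11.2 / 300000000 = 0.0373333 μs.
Transmission budget = 0.207 − 0.0373333 = 0.169667 μs.
R ≥ L / t_tx = 64000 bits / 1.69667e-07 s = 377.2 Gbps.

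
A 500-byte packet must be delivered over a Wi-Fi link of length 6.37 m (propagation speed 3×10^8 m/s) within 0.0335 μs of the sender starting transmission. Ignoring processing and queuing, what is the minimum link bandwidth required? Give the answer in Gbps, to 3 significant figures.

326 Gbps

L = 4000 bits.
Propagation delay = 6.37 / 300000000 = 0.0212333 μs.
Transmission budget = 0.0335 − 0.0212333 = 0.0122667 μs.
R ≥ L / t_tx = 4000 bits / 1.22667e-08 s = 326 Gbps.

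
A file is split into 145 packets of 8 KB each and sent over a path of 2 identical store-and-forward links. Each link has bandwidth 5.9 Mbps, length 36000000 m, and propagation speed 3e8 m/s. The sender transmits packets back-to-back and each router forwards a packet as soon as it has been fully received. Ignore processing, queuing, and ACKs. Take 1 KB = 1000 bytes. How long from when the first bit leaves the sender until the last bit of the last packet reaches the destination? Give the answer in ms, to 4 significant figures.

Per-hop transmission t_tx = L/R = 64000/5900000 = 10.8475 ms.
Per-hop propagation t_prop = 36000000/300000000 = 120 ms.
Pipeline fill: first packet needs 2·t_tx to clear all hops; remaining 144 packets each add one t_tx.
Total = (2+145-1)·t_tx + 2·t_prop = 146·10.8475 + 2·120 = 1824 ms.

1824 ms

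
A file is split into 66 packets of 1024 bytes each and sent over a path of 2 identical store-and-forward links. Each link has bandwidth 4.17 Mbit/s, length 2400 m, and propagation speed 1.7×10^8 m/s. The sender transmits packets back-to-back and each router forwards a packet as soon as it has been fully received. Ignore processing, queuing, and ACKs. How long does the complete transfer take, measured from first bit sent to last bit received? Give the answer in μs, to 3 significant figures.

Per-hop transmission t_tx = L/R = 8192/4170000 = 1964.51 μs.
Per-hop propagation t_prop = 2400/170000000 = 14.1176 μs.
Pipeline fill: first packet needs 2·t_tx to clear all hops; remaining 65 packets each add one t_tx.
Total = (2+66-1)·t_tx + 2·t_prop = 67·1964.51 + 2·14.1176 = 132000 μs.

132000 μs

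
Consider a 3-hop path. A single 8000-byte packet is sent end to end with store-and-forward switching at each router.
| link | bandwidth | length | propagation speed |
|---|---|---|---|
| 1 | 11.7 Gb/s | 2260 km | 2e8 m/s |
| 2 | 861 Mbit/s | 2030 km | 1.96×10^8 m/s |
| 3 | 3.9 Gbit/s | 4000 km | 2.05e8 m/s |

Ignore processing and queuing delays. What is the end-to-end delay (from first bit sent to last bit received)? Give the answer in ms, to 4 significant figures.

41.27 ms

L = 8000 × 8 = 64000 bits.
Transmission delays (L/R per hop): 0.00547009, 0.0743322, 0.0164103 ms; sum = 0.0962125 ms.
Propagation delays (d/s per hop): 11.3, 10.3571, 19.5122 ms; sum = 41.1693 ms.
End-to-end = 41.27 ms.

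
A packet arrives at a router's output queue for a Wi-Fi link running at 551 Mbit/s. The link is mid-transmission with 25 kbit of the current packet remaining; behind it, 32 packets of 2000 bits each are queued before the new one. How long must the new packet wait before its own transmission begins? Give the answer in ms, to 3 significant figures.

Each queued packet: L/R = 2000/551000000 = 0.00362976 ms.
32 queued → 0.116152 ms.
Plus remaining 25000 bits of current packet: 0.0453721 ms.
Queuing delay = 0.162 ms.

0.162 ms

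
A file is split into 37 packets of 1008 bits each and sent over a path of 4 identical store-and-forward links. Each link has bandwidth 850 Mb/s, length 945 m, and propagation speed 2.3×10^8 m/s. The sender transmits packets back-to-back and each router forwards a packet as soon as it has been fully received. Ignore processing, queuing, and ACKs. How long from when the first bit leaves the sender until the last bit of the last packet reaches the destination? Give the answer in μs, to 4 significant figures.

63.87 μs

Per-hop transmission t_tx = L/R = 1008/850000000 = 1.18588 μs.
Per-hop propagation t_prop = 945/2.3e+08 = 4.1087 μs.
Pipeline fill: first packet needs 4·t_tx to clear all hops; remaining 36 packets each add one t_tx.
Total = (4+37-1)·t_tx + 4·t_prop = 40·1.18588 + 4·4.1087 = 63.87 μs.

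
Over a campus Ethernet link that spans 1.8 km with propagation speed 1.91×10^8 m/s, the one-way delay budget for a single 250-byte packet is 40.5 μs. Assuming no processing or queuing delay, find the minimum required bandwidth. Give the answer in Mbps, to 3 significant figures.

64.4 Mbps

L = 2000 bits.
Propagation delay = 1800 / 191000000 = 9.42408 μs.
Transmission budget = 40.5 − 9.42408 = 31.0759 μs.
R ≥ L / t_tx = 2000 bits / 3.10759e-05 s = 64.4 Mbps.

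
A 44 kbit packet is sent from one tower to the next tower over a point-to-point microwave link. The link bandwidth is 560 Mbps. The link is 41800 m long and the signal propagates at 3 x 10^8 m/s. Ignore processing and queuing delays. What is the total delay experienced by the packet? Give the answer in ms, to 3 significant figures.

0.218 ms

L = 44000 bits.
Transmission delay = L/R = 44000 / 560000000 = 0.0785714 ms.
Propagation delay = d/s = 41800 m / 300000000 m/s = 0.139333 ms.
Total = 0.218 ms.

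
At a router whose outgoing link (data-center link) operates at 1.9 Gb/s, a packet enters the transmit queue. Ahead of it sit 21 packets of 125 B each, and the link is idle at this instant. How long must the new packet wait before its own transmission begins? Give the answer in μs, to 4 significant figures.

11.05 μs

Each queued packet: L/R = 1000/1900000000 = 0.526316 μs.
21 queued → 11.0526 μs.
Queuing delay = 11.05 μs.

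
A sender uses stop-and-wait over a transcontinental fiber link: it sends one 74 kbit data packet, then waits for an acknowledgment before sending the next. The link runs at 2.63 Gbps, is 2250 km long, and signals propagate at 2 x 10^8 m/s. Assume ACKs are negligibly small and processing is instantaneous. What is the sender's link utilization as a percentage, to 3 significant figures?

0.125 %

t_tx = L/R = 74000/2630000000 = 2.81369e-05 s.
t_prop = 2250000/200000000 = 0.01125 s; RTT = 0.0225 s.
Cycle = t_tx + RTT = 0.0225281 s.
Utilization = t_tx / cycle = 2.81369e-05/0.0225281 = 0.125 %.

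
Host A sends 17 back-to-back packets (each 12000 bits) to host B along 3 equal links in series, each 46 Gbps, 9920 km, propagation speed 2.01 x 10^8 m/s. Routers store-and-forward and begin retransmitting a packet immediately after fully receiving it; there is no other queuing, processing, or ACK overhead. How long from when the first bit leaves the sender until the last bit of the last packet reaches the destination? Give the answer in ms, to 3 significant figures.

Per-hop transmission t_tx = L/R = 12000/46000000000 = 0.00026087 ms.
Per-hop propagation t_prop = 9920000/2.01e+08 = 49.3532 ms.
Pipeline fill: first packet needs 3·t_tx to clear all hops; remaining 16 packets each add one t_tx.
Total = (3+17-1)·t_tx + 3·t_prop = 19·0.00026087 + 3·49.3532 = 148 ms.

148 ms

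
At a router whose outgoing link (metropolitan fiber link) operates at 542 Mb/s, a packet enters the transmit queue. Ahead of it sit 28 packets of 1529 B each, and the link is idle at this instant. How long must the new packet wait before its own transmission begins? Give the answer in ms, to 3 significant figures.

0.632 ms

Each queued packet: L/R = 12232/542000000 = 0.0225683 ms.
28 queued → 0.631911 ms.
Queuing delay = 0.632 ms.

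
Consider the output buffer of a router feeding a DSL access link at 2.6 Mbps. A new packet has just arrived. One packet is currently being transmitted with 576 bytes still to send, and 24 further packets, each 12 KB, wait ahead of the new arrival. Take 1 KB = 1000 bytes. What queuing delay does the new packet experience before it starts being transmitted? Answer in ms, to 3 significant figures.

Each queued packet: L/R = 96000/2600000 = 36.9231 ms.
24 queued → 886.154 ms.
Plus remaining 4608 bits of current packet: 1.77231 ms.
Queuing delay = 888 ms.

888 ms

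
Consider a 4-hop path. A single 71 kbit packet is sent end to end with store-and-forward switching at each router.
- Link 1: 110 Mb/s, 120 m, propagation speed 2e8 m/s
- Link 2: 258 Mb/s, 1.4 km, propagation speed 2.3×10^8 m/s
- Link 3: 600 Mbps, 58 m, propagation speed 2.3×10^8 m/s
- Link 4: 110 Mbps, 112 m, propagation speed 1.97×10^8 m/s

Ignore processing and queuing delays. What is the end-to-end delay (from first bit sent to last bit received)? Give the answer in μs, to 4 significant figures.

L = 71000 bits.
Transmission delays (L/R per hop): 645.455, 275.194, 118.333, 645.455 μs; sum = 1684.44 μs.
Propagation delays (d/s per hop): 0.6, 6.08696, 0.252174, 0.568528 μs; sum = 7.50766 μs.
End-to-end = 1692 μs.

1692 μs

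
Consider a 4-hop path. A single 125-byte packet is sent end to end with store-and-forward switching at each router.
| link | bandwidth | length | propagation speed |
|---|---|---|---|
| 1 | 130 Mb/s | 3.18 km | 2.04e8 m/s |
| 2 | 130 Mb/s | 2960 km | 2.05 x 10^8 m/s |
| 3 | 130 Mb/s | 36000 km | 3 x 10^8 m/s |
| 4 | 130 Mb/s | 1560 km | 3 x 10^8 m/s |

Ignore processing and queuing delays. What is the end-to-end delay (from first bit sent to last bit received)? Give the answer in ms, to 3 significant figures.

L = 125 × 8 = 1000 bits.
Transmission delay per hop = L/R = 1000/130000000 = 0.00769231 ms; 4 hops → 0.0307692 ms.
Propagation delays (d/s per hop): 0.0155882, 14.439, 120, 5.2 ms; sum = 139.655 ms.
End-to-end = 140 ms.

140 ms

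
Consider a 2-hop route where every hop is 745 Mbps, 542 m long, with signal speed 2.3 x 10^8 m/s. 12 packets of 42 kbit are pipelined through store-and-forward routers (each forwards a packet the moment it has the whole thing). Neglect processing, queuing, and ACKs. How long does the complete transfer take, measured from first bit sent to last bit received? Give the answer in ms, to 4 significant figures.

0.7376 ms

Per-hop transmission t_tx = L/R = 42000/745000000 = 0.0563758 ms.
Per-hop propagation t_prop = 542/2.3e+08 = 0.00235652 ms.
Pipeline fill: first packet needs 2·t_tx to clear all hops; remaining 11 packets each add one t_tx.
Total = (2+12-1)·t_tx + 2·t_prop = 13·0.0563758 + 2·0.00235652 = 0.7376 ms.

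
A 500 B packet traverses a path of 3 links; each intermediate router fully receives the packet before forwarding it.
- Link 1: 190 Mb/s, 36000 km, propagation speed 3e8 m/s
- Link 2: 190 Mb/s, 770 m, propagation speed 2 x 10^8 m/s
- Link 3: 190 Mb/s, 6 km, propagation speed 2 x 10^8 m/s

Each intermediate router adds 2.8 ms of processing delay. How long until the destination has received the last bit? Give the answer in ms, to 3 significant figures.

126 ms

L = 500 × 8 = 4000 bits.
Transmission delay per hop = L/R = 4000/190000000 = 0.0210526 ms; 3 hops → 0.0631579 ms.
Propagation delays (d/s per hop): 120, 0.00385, 0.03 ms; sum = 120.034 ms.
Processing at 2 router(s): 2 × 2.8 ms = 5.6 ms.
End-to-end = 126 ms.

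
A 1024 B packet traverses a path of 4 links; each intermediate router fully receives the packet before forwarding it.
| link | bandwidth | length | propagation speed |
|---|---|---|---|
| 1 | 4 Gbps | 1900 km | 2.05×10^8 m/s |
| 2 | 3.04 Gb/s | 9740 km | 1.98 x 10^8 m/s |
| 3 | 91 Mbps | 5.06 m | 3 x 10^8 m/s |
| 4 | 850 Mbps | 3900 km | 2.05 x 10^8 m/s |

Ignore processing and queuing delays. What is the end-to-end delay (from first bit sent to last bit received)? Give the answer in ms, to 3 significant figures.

L = 1024 × 8 = 8192 bits.
Transmission delays (L/R per hop): 0.002048, 0.00269474, 0.090022, 0.00963765 ms; sum = 0.104402 ms.
Propagation delays (d/s per hop): 9.26829, 49.1919, 1.68667e-05, 19.0244 ms; sum = 77.4846 ms.
End-to-end = 77.6 ms.

77.6 ms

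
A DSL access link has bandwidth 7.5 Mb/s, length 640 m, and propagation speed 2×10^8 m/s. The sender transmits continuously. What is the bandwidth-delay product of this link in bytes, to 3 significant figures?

Propagation delay = 640 / 200000000 = 3.2e-06 s.
BDP = R × t_prop = 7500000 × 3.2e-06 = 24 bits.
In bytes: 24/8 = 3.00 bytes.

3.00 bytes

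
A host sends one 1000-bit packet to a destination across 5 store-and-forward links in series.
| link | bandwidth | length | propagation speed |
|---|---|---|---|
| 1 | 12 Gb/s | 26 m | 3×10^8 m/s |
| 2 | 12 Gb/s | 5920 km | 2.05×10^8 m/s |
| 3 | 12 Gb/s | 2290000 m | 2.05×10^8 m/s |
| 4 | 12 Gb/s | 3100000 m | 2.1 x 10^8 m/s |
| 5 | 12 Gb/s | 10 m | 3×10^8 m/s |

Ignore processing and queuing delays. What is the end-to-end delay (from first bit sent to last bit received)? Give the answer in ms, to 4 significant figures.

Transmission delay per hop = L/R = 1000/12000000000 = 8.33333e-05 ms; 5 hops → 0.000416667 ms.
Propagation delays (d/s per hop): 8.66667e-05, 28.878, 11.1707, 14.7619, 3.33333e-05 ms; sum = 54.8108 ms.
End-to-end = 54.81 ms.

54.81 ms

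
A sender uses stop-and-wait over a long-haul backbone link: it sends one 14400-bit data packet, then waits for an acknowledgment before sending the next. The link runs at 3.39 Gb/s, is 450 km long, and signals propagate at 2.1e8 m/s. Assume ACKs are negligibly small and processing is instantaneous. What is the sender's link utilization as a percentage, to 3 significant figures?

t_tx = L/R = 14400/3390000000 = 4.24779e-06 s.
t_prop = 450000/210000000 = 0.00214286 s; RTT = 0.00428571 s.
Cycle = t_tx + RTT = 0.00428996 s.
Utilization = t_tx / cycle = 4.24779e-06/0.00428996 = 0.0990 %.

0.0990 %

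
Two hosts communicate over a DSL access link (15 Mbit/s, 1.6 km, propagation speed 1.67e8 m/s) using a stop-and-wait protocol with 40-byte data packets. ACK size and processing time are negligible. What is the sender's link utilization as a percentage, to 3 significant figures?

52.7 %

t_tx = L/R = 320/15000000 = 2.13333e-05 s.
t_prop = 1600/167000000 = 9.58084e-06 s; RTT = 1.91617e-05 s.
Cycle = t_tx + RTT = 4.0495e-05 s.
Utilization = t_tx / cycle = 2.13333e-05/4.0495e-05 = 52.7 %.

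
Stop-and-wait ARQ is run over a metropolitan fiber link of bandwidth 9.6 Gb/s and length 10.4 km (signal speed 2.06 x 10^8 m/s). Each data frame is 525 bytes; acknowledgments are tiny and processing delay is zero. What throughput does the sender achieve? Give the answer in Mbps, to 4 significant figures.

t_tx = L/R = 4200/9600000000 = 4.375e-07 s.
t_prop = 10400/206000000 = 5.04854e-05 s; RTT = 0.000100971 s.
Cycle = t_tx + RTT = 0.000101408 s.
Throughput = L / cycle = 4200 / 0.000101408 = 41.42 Mbps.

41.42 Mbps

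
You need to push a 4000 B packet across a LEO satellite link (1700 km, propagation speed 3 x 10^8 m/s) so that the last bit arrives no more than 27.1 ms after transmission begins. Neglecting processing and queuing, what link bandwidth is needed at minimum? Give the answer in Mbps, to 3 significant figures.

1.49 Mbps

L = 32000 bits.
Propagation delay = 1700000 / 300000000 = 5.66667 ms.
Transmission budget = 27.1 − 5.66667 = 21.4333 ms.
R ≥ L / t_tx = 32000 bits / 0.0214333 s = 1.49 Mbps.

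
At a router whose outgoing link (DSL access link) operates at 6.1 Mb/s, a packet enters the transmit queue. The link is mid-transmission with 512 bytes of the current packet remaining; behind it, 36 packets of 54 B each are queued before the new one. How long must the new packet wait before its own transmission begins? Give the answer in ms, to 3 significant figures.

3.22 ms

Each queued packet: L/R = 432/6100000 = 0.0708197 ms.
36 queued → 2.54951 ms.
Plus remaining 4096 bits of current packet: 0.671475 ms.
Queuing delay = 3.22 ms.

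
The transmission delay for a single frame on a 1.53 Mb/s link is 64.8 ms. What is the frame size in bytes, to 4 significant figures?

12390 bytes

L = R × t_tx = 1530000 b/s × 0.0648 s = 99144 bits.
In bytes: 99144 / 8 = 12390 bytes.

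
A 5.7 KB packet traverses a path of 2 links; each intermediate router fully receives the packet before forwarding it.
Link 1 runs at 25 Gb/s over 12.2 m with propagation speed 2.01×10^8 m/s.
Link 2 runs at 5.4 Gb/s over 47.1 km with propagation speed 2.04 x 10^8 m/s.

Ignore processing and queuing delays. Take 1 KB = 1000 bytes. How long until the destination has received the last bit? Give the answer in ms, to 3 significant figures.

L = 45600 bits.
Transmission delays (L/R per hop): 0.001824, 0.00844444 ms; sum = 0.0102684 ms.
Propagation delays (d/s per hop): 6.06965e-05, 0.230882 ms; sum = 0.230943 ms.
End-to-end = 0.241 ms.

0.241 ms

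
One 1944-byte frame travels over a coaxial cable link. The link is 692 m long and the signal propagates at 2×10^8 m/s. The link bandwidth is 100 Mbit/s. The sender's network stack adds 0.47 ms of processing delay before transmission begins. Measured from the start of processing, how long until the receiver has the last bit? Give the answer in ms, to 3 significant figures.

0.629 ms

L = 1944 × 8 = 15552 bits.
Transmission delay = L/R = 15552 / 100000000 = 0.15552 ms.
Propagation delay = d/s = 692 m / 200000000 m/s = 0.00346 ms.
Plus processing delay 0.47 ms = 0.47 ms.
Total = 0.629 ms.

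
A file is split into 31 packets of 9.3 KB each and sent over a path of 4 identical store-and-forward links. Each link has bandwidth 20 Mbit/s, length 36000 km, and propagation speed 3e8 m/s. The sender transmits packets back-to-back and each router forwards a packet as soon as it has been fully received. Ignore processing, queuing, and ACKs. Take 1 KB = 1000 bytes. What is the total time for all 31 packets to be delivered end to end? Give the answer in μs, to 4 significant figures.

606500 μs

Per-hop transmission t_tx = L/R = 74400/20000000 = 3720 μs.
Per-hop propagation t_prop = 36000000/300000000 = 120000 μs.
Pipeline fill: first packet needs 4·t_tx to clear all hops; remaining 30 packets each add one t_tx.
Total = (4+31-1)·t_tx + 4·t_prop = 34·3720 + 4·120000 = 606500 μs.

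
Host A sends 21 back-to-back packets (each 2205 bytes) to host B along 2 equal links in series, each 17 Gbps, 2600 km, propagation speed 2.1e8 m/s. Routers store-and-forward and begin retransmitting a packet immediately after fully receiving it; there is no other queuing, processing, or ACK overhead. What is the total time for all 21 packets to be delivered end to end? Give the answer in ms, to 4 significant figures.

Per-hop transmission t_tx = L/R = 17640/17000000000 = 0.00103765 ms.
Per-hop propagation t_prop = 2600000/210000000 = 12.381 ms.
Pipeline fill: first packet needs 2·t_tx to clear all hops; remaining 20 packets each add one t_tx.
Total = (2+21-1)·t_tx + 2·t_prop = 22·0.00103765 + 2·12.381 = 24.78 ms.

24.78 ms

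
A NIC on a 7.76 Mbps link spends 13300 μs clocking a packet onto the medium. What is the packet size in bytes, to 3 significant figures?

L = R × t_tx = 7760000 b/s × 0.0133 s = 103208 bits.
In bytes: 103208 / 8 = 12900 bytes.

12900 bytes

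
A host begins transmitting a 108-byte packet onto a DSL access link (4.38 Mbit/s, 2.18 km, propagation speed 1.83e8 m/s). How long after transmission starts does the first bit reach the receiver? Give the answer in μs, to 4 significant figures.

First bit experiences only propagation delay: d/s = 2180/183000000 = 11.91 μs.

11.91 μs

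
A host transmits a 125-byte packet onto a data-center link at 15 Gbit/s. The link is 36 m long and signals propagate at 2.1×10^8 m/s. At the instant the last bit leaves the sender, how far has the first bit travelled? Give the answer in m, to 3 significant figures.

t_tx = L/R = 1000/15000000000 = 6.66667e-08 s.
Distance = s × t_tx = 210000000 × 6.66667e-08 = 14.0 m.

14.0 m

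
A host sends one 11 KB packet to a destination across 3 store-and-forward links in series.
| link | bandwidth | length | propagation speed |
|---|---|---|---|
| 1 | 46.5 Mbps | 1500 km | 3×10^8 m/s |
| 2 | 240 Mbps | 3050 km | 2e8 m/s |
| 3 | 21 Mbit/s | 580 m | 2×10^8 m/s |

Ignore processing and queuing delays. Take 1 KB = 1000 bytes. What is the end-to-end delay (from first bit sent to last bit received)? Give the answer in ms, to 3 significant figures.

L = 88000 bits.
Transmission delays (L/R per hop): 1.89247, 0.366667, 4.19048 ms; sum = 6.44962 ms.
Propagation delays (d/s per hop): 5, 15.25, 0.0029 ms; sum = 20.2529 ms.
End-to-end = 26.7 ms.

26.7 ms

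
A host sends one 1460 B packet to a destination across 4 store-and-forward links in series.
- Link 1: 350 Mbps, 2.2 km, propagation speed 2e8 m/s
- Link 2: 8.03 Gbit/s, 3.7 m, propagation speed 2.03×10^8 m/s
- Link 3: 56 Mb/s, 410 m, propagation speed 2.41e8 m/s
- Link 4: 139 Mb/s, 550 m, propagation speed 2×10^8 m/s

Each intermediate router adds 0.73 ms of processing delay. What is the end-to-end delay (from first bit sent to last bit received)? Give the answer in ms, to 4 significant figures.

L = 1460 × 8 = 11680 bits.
Transmission delays (L/R per hop): 0.0333714, 0.00145455, 0.208571, 0.0840288 ms; sum = 0.327426 ms.
Propagation delays (d/s per hop): 0.011, 1.82266e-05, 0.00170124, 0.00275 ms; sum = 0.0154695 ms.
Processing at 3 router(s): 3 × 0.73 ms = 2.19 ms.
End-to-end = 2.533 ms.

2.533 ms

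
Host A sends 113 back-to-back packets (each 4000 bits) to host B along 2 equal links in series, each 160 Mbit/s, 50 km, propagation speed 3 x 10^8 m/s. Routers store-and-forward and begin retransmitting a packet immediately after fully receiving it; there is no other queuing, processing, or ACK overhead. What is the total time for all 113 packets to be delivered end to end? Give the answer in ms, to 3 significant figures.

Per-hop transmission t_tx = L/R = 4000/160000000 = 0.025 ms.
Per-hop propagation t_prop = 50000/300000000 = 0.166667 ms.
Pipeline fill: first packet needs 2·t_tx to clear all hops; remaining 112 packets each add one t_tx.
Total = (2+113-1)·t_tx + 2·t_prop = 114·0.025 + 2·0.166667 = 3.18 ms.

3.18 ms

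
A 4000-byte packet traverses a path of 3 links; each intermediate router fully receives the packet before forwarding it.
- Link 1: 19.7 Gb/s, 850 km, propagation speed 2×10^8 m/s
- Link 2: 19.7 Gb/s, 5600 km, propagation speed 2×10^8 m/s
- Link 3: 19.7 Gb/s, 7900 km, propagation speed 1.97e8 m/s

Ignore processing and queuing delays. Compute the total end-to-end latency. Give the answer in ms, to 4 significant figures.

L = 4000 × 8 = 32000 bits.
Transmission delay per hop = L/R = 32000/19700000000 = 0.00162437 ms; 3 hops → 0.0048731 ms.
Propagation delays (d/s per hop): 4.25, 28, 40.1015 ms; sum = 72.3515 ms.
End-to-end = 72.36 ms.

72.36 ms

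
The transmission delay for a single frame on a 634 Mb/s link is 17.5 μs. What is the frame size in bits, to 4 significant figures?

L = R × t_tx = 634000000 b/s × 1.75e-05 s = 11095 bits.

11100 bits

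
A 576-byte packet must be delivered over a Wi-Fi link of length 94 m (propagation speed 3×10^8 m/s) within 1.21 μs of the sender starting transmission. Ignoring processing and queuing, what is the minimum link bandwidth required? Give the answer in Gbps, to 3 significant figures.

L = 4608 bits.
Propagation delay = 94 / 300000000 = 0.313333 μs.
Transmission budget = 1.21 − 0.313333 = 0.896667 μs.
R ≥ L / t_tx = 4608 bits / 8.96667e-07 s = 5.14 Gbps.

5.14 Gbps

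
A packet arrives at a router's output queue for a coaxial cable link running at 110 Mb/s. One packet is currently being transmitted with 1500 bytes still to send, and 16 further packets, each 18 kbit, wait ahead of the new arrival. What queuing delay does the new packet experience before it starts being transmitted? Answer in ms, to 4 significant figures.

Each queued packet: L/R = 18000/110000000 = 0.163636 ms.
16 queued → 2.61818 ms.
Plus remaining 12000 bits of current packet: 0.109091 ms.
Queuing delay = 2.727 ms.

2.727 ms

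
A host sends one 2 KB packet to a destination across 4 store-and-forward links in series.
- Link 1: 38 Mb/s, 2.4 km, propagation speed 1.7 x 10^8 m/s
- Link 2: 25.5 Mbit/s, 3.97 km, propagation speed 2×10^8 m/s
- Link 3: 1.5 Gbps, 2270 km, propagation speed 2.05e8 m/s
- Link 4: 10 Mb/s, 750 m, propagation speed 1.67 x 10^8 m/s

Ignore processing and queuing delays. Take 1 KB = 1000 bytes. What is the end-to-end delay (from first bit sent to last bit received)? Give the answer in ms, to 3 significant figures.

13.8 ms

L = 16000 bits.
Transmission delays (L/R per hop): 0.421053, 0.627451, 0.0106667, 1.6 ms; sum = 2.65917 ms.
Propagation delays (d/s per hop): 0.0141176, 0.01985, 11.0732, 0.00449102 ms; sum = 11.1116 ms.
End-to-end = 13.8 ms.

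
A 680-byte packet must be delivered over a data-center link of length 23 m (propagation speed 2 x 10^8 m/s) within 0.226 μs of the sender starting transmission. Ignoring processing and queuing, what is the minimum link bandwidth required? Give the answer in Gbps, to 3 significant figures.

L = 5440 bits.
Propagation delay = 23 / 200000000 = 0.115 μs.
Transmission budget = 0.226 − 0.115 = 0.111 μs.
R ≥ L / t_tx = 5440 bits / 1.11e-07 s = 49.0 Gbps.

49.0 Gbps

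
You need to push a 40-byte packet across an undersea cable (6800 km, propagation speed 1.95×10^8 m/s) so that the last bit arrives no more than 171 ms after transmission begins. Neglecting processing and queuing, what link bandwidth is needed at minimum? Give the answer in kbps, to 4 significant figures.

2.351 kbps

L = 320 bits.
Propagation delay = 6800000 / 195000000 = 34.8718 ms.
Transmission budget = 171 − 34.8718 = 136.128 ms.
R ≥ L / t_tx = 320 bits / 0.136128 s = 2.351 kbps.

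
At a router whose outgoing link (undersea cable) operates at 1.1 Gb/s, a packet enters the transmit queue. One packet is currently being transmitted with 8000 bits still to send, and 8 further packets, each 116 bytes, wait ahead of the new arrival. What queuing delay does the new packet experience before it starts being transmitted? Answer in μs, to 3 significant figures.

14.0 μs

Each queued packet: L/R = 928/1100000000 = 0.843636 μs.
8 queued → 6.74909 μs.
Plus remaining 8000 bits of current packet: 7.27273 μs.
Queuing delay = 14.0 μs.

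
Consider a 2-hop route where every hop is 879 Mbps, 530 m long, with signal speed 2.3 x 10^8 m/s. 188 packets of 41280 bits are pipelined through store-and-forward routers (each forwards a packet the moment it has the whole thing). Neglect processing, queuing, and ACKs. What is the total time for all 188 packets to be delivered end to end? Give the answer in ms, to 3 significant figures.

8.88 ms

Per-hop transmission t_tx = L/R = 41280/879000000 = 0.0469625 ms.
Per-hop propagation t_prop = 530/2.3e+08 = 0.00230435 ms.
Pipeline fill: first packet needs 2·t_tx to clear all hops; remaining 187 packets each add one t_tx.
Total = (2+188-1)·t_tx + 2·t_prop = 189·0.0469625 + 2·0.00230435 = 8.88 ms.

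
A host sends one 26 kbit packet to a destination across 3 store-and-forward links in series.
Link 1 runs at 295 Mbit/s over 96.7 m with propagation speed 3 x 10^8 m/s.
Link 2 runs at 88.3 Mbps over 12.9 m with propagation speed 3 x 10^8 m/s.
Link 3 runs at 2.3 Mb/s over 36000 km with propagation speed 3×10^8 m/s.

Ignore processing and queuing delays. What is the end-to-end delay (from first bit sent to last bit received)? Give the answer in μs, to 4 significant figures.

L = 26000 bits.
Transmission delays (L/R per hop): 88.1356, 294.451, 11304.3 μs; sum = 11686.9 μs.
Propagation delays (d/s per hop): 0.322333, 0.043, 120000 μs; sum = 120000 μs.
End-to-end = 131700 μs.

131700 μs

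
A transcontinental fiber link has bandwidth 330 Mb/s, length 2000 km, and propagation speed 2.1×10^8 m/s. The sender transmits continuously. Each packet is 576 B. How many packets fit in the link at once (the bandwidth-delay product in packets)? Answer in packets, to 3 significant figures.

682 packets

Propagation delay = 2000000 / 210000000 = 0.00952381 s.
BDP = R × t_prop = 330000000 × 0.00952381 = 3142860 bits.
In packets of 4608 bits: 682 packets.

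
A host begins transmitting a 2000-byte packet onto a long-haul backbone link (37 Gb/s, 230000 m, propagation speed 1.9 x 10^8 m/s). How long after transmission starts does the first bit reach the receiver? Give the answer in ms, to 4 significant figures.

1.211 ms

First bit experiences only propagation delay: d/s = 230000/190000000 = 1.211 ms.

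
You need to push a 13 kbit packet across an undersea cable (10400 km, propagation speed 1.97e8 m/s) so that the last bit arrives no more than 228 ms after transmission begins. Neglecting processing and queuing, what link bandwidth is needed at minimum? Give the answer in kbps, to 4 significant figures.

Propagation delay = 10400000 / 197000000 = 52.7919 ms.
Transmission budget = 228 − 52.7919 = 175.208 ms.
R ≥ L / t_tx = 13000 bits / 0.175208 s = 74.20 kbps.

74.20 kbps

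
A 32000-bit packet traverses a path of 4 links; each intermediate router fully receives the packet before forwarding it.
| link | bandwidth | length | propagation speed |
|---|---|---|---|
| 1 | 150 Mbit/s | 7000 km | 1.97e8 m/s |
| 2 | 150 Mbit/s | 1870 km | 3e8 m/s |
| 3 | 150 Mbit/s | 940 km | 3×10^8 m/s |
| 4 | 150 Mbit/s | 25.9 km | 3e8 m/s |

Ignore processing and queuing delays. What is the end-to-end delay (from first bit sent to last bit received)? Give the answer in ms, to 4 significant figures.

45.84 ms

Transmission delay per hop = L/R = 32000/150000000 = 0.213333 ms; 4 hops → 0.853333 ms.
Propagation delays (d/s per hop): 35.533, 6.23333, 3.13333, 0.0863333 ms; sum = 44.986 ms.
End-to-end = 45.84 ms.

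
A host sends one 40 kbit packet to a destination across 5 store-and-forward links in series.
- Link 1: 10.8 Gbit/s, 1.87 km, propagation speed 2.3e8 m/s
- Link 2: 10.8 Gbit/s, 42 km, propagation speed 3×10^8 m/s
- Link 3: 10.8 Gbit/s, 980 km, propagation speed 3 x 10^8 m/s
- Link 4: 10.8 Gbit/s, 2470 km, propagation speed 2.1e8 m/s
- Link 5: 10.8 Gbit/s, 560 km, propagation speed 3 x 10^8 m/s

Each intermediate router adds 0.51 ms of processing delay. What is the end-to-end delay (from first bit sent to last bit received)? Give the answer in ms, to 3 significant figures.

19.1 ms

L = 40000 bits.
Transmission delay per hop = L/R = 40000/10800000000 = 0.0037037 ms; 5 hops → 0.0185185 ms.
Propagation delays (d/s per hop): 0.00813043, 0.14, 3.26667, 11.7619, 1.86667 ms; sum = 17.0434 ms.
Processing at 4 router(s): 4 × 0.51 ms = 2.04 ms.
End-to-end = 19.1 ms.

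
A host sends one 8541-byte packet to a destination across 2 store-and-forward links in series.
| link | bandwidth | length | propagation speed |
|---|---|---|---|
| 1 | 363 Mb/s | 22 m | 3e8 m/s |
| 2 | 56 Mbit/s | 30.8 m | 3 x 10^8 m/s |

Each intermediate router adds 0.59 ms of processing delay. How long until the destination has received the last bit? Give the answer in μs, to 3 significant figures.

L = 8541 × 8 = 68328 bits.
Transmission delays (L/R per hop): 188.231, 1220.14 μs; sum = 1408.37 μs.
Propagation delays (d/s per hop): 0.0733333, 0.102667 μs; sum = 0.176 μs.
Processing at 1 router(s): 1 × 0.59 ms = 590 μs.
End-to-end = 2000 μs.

2000 μs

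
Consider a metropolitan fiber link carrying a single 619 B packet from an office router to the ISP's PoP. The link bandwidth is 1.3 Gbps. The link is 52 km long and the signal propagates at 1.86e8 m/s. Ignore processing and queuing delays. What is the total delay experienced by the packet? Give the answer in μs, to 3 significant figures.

283 μs

L = 619 × 8 = 4952 bits.
Transmission delay = L/R = 4952 / 1300000000 = 3.80923 μs.
Propagation delay = d/s = 52000 m / 186000000 m/s = 279.57 μs.
Total = 283 μs.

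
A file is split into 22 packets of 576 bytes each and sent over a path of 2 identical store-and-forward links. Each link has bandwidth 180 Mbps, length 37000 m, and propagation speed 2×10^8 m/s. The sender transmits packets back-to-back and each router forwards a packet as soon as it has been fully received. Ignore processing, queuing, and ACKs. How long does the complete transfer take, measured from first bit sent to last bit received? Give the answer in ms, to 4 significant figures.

0.9588 ms

Per-hop transmission t_tx = L/R = 4608/180000000 = 0.0256 ms.
Per-hop propagation t_prop = 37000/200000000 = 0.185 ms.
Pipeline fill: first packet needs 2·t_tx to clear all hops; remaining 21 packets each add one t_tx.
Total = (2+22-1)·t_tx + 2·t_prop = 23·0.0256 + 2·0.185 = 0.9588 ms.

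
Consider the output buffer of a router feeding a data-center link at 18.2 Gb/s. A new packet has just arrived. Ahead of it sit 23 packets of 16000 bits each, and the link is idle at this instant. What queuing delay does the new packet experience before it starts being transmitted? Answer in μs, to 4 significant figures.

Each queued packet: L/R = 16000/18200000000 = 0.879121 μs.
23 queued → 20.2198 μs.
Queuing delay = 20.22 μs.

20.22 μs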